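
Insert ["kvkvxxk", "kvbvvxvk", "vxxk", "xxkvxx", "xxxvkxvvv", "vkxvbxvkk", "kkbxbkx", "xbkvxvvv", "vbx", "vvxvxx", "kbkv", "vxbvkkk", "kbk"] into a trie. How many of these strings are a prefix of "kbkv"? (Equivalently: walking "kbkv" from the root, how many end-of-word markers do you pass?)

2

Walk "kbkv" from the root; an end-of-word marker is hit whenever a stored word is a prefix of "kbkv".
Prefixes of the query that are stored words: "kbk", "kbkv"
Count: 2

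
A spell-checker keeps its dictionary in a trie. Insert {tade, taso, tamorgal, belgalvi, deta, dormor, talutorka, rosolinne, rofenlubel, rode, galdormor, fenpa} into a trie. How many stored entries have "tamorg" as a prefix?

Filter for entries beginning with "tamorg":
Words under "tamorg": tamorgal
Count: 1

1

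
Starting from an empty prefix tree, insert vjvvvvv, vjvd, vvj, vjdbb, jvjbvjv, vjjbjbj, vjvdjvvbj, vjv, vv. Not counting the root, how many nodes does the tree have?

Trie structure (* marks end of a word):
(root)
├─ j
│  └─ v
│     └─ j
│        └─ b
│           └─ v
│              └─ j
│                 └─ v *
└─ v
   ├─ j
   │  ├─ d
   │  │  └─ b
   │  │     └─ b *
   │  ├─ j
   │  │  └─ b
   │  │     └─ j
   │  │        └─ b
   │  │           └─ j *
   │  └─ v *
   │     ├─ d *
   │     │  └─ j
   │     │     └─ v
   │     │        └─ v
   │     │           └─ b
   │     │              └─ j *
   │     └─ v
   │        └─ v
   │           └─ v
   │              └─ v *
   └─ v *
      └─ j *
Counting every labelled node above: 30.

30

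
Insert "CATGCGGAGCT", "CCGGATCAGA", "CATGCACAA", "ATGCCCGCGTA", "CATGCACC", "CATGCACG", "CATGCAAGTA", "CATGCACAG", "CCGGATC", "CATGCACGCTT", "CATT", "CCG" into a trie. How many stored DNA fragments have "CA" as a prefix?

8

Traverse to the node for "CA", then collect every word in that subtree.
Matches: "CATGCAAGTA", "CATGCACAA", "CATGCACAG", "CATGCACC", "CATGCACG", "CATGCACGCTT", "CATGCGGAGCT", "CATT"
Count: 8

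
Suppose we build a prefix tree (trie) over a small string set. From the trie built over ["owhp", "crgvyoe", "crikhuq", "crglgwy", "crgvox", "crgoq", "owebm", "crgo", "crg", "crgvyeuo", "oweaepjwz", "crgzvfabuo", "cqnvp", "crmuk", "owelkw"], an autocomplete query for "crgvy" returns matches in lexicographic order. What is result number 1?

crgvyeuo

DFS of the "crgvy" subtree visits, in order: "crgvyeuo", "crgvyoe"
Position 1: crgvyeuo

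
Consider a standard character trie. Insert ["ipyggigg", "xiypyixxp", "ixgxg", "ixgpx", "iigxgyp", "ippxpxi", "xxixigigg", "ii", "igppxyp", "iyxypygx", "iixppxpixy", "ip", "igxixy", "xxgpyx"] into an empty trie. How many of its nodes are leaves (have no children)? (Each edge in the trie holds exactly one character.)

Leaves are exactly the stored words that no other stored word extends.
Those words: "igppxyp", "igxixy", "iigxgyp", "iixppxpixy", "ippxpxi", "ipyggigg", "ixgpx", "ixgxg", "iyxypygx", "xiypyixxp", "xxgpyx", "xxixigigg"
Leaf count: 12

12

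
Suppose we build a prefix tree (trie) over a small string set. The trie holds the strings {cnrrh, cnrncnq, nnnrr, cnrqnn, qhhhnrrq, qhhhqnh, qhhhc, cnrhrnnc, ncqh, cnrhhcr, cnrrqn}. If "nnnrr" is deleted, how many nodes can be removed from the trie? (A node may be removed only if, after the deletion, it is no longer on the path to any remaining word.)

4

A node on "nnnrr"'s path can go only if nothing else ends at it or branches off below it.
The suffix "nnrr" (4 nodes) is used only by "nnnrr"; the node for "n" still has the child "c", so pruning stops there.
Nodes removed: 4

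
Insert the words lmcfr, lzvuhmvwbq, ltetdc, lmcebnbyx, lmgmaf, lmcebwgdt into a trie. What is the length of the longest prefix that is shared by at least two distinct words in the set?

5

Equivalently: take the maximum, over all pairs, of their longest common prefix length.
e.g. "lmcebnbyx" and "lmcebwgdt" share the prefix "lmceb" of length 5; no pair shares a longer one.
Longest shared-prefix length: 5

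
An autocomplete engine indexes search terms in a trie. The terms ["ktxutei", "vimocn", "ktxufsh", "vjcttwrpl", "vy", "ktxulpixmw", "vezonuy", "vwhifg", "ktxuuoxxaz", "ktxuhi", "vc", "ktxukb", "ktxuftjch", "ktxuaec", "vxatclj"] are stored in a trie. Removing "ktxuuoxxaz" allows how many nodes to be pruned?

A node on "ktxuuoxxaz"'s path can go only if nothing else ends at it or branches off below it.
The suffix "uoxxaz" (6 nodes) is used only by "ktxuuoxxaz"; the node for "ktxu" still has the child "t", so pruning stops there.
Nodes removed: 6

6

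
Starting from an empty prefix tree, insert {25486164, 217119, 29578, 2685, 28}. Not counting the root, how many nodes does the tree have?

21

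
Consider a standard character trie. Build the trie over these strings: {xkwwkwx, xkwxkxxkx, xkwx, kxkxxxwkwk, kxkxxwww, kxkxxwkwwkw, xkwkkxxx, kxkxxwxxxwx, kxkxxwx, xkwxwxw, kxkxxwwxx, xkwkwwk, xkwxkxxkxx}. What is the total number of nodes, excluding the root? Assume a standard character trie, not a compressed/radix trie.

50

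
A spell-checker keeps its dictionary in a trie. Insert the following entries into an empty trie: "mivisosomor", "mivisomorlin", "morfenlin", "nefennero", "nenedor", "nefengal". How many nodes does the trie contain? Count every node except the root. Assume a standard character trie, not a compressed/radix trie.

42

Trace insertions, counting only characters that open a new branch:
  "mivisosomor" → 11 new (m, i, v, i, s, o, s, o, m, o, r)
  "mivisomorlin" → prefix "miviso" already present; 6 new (m, o, r, l, i, n)
  "morfenlin" → prefix "m" already present; 8 new (o, r, f, e, n, l, i, n)
  "nefennero" → 9 new (n, e, f, e, n, n, e, r, o)
  "nenedor" → prefix "ne" already present; 5 new (n, e, d, o, r)
  "nefengal" → prefix "nefen" already present; 3 new (g, a, l)
Total nodes = 11 + 6 + 8 + 9 + 5 + 3 = 42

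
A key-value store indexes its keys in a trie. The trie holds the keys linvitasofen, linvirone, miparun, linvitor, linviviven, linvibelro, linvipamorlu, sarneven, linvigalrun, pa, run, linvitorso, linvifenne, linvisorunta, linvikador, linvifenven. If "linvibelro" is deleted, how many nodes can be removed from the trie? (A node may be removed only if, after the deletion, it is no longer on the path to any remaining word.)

5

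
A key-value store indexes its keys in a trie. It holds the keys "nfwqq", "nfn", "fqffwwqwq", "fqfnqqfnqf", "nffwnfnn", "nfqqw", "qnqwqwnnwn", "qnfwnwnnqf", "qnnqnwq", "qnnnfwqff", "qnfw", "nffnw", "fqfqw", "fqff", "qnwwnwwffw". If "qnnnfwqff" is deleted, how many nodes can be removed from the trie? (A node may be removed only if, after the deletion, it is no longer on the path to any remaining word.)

6

After clearing the end-marker at "qnnnfwqff", prune upward until reaching a node still needed by another word.
The suffix "nfwqff" (6 nodes) is used only by "qnnnfwqff"; the node for "qnn" still has the child "q", so pruning stops there.
Nodes removed: 6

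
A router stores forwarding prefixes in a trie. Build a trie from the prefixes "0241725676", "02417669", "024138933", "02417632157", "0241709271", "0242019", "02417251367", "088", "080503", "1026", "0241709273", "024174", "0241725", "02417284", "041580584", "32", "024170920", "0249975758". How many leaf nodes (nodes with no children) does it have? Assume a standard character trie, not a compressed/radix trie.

A leaf is a node with no children — equivalently, the end of a word that is not a proper prefix of any other stored word.
Those words: "024138933", "024170920", "0241709271", "0241709273", "02417251367", "0241725676", "02417284", "024174", "02417632157", "02417669", "0242019", "0249975758", "041580584", "080503", "088", "1026", "32"
Leaf count: 17

17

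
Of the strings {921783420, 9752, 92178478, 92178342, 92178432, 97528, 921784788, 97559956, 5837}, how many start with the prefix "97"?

Traverse to the node for "97", then collect every word in that subtree.
Matches: "9752", "97528", "97559956"
Count: 3

3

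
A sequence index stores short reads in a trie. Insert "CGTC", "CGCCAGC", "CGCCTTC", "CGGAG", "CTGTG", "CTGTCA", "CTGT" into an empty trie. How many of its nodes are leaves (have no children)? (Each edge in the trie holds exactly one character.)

Leaves are exactly the stored words that no other stored word extends.
Those words: "CGCCAGC", "CGCCTTC", "CGGAG", "CGTC", "CTGTCA", "CTGTG"
Leaf count: 6

6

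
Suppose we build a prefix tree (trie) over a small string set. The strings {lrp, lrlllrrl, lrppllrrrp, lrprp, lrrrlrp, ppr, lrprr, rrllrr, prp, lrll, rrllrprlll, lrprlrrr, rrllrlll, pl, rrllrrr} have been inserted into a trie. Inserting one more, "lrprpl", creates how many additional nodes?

1

"lrprp" is already a path in the trie; the remaining "l" must be added.
New nodes needed: |"lrprpl"| − 5 = 6 − 5 = 1.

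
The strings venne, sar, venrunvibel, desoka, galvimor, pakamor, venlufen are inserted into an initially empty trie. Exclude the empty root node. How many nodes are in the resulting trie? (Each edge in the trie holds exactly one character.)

42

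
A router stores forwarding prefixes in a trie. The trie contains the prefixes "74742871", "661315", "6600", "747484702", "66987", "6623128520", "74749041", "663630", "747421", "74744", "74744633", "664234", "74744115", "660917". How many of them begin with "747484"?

1

Walk to "747484"; the words in its subtree are exactly those with that prefix.
Matches: "747484702"
Count: 1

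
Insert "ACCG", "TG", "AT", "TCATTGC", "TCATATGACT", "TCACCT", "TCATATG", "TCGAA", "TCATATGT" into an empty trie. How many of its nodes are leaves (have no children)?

Leaves are exactly the stored words that no other stored word extends.
Those words: "ACCG", "AT", "TCACCT", "TCATATGACT", "TCATATGT", "TCATTGC", "TCGAA", "TG"
Leaf count: 8

8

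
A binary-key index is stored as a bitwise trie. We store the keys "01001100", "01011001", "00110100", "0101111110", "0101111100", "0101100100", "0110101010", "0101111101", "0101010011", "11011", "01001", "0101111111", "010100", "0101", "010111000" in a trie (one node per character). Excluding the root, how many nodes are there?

Trace insertions, counting only characters that open a new branch:
  "01001100" → 8 new (0, 1, 0, 0, 1, 1, 0, 0)
  "01011001" → prefix "010" already present; 5 new (1, 1, 0, 0, 1)
  "00110100" → prefix "0" already present; 7 new (0, 1, 1, 0, 1, 0, 0)
  "0101111110" → prefix "01011" already present; 5 new (1, 1, 1, 1, 0)
  "0101111100" → prefix "01011111" already present; 2 new (0, 0)
  "0101100100" → prefix "01011001" already present; 2 new (0, 0)
  "0110101010" → prefix "01" already present; 8 new (1, 0, 1, 0, 1, 0, 1, 0)
  "0101111101" → prefix "010111110" already present; 1 new (1)
  "0101010011" → prefix "0101" already present; 6 new (0, 1, 0, 0, 1, 1)
  "11011" → 5 new (1, 1, 0, 1, 1)
  "01001" → prefix "01001" already present; 0 new (none)
  "0101111111" → prefix "010111111" already present; 1 new (1)
  "010100" → prefix "01010" already present; 1 new (0)
  "0101" → prefix "0101" already present; 0 new (none)
  "010111000" → prefix "010111" already present; 3 new (0, 0, 0)
Total nodes = 8 + 5 + 7 + 5 + 2 + 2 + 8 + 1 + 6 + 5 + 0 + 1 + 1 + 0 + 3 = 54

54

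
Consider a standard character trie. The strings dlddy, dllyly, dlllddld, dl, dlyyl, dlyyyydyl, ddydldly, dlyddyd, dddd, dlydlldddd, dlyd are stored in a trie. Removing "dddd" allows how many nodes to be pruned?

2

A node on "dddd"'s path can go only if nothing else ends at it or branches off below it.
The suffix "dd" (2 nodes) is used only by "dddd"; the node for "dd" still has the child "y", so pruning stops there.
Nodes removed: 2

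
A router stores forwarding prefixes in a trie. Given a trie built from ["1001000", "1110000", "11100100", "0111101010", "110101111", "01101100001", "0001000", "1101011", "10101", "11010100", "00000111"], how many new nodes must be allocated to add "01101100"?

0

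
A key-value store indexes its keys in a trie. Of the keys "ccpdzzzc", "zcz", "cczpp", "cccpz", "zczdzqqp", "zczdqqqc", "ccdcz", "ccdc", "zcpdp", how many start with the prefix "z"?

4

Traverse to the node for "z", then collect every word in that subtree.
Words under "z": zcpdp, zcz, zczdqqqc, zczdzqqp
Count: 4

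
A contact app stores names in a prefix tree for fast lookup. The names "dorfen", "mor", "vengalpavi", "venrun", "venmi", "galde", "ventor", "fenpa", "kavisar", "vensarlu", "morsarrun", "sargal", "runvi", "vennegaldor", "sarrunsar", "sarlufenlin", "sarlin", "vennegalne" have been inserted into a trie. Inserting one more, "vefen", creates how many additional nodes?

Walking "vefen" from the root, the first 2 characters ("ve") follow existing edges; "f" is the first miss.
So 5 − 2 = 3 new nodes.

3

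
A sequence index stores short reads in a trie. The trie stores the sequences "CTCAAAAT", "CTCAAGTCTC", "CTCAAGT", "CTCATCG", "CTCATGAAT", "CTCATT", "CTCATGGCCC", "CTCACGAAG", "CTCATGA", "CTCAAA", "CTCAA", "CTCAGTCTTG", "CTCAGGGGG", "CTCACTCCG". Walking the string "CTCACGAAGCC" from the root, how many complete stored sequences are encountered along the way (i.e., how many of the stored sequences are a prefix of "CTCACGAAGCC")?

Check each prefix of "CTCACGAAGCC" against the stored set — each match is an end-marker on the path.
Prefixes of the query that are stored words: "CTCACGAAG"
Count: 1

1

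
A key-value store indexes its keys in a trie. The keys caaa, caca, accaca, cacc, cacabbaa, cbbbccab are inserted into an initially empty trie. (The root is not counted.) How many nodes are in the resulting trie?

24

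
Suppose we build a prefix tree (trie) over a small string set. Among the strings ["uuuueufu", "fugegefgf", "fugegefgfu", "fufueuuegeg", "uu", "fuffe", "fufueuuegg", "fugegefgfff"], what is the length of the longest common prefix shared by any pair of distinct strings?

9

Equivalently: take the maximum, over all pairs, of their longest common prefix length.
e.g. "fufueuuegeg" and "fufueuuegg" share the prefix "fufueuueg" of length 9; no pair shares a longer one.
Longest shared-prefix length: 9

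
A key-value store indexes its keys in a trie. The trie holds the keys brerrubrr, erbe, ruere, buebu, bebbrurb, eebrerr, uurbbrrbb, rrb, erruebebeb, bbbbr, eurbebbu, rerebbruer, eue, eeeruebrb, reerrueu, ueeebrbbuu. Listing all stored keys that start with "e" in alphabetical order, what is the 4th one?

Words with prefix "e", in lexicographic order: "eebrerr", "eeeruebrb", "erbe", "erruebebeb", "eue", "eurbebbu"
Position 4: erruebebeb

erruebebeb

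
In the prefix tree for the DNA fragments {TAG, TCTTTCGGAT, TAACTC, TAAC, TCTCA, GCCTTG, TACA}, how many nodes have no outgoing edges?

6

A leaf is a node with no children — equivalently, the end of a word that is not a proper prefix of any other stored word.
Those words: "GCCTTG", "TAACTC", "TACA", "TAG", "TCTCA", "TCTTTCGGAT"
Leaf count: 6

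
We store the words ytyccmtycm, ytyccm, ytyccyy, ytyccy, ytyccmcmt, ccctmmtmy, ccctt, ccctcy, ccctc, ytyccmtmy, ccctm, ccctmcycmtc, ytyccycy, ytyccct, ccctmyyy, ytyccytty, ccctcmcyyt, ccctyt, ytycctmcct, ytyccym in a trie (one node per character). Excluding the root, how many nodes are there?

58

Count nodes per top-level branch (shared prefixes stored once):
  'c'-branch (ccctc, ccctcmcyyt, ccctcy, ccctm, ccctmcycmtc, ccctmmtmy, ccctmyyy, ccctt, ccctyt): 28 nodes
  'y'-branch (ytyccct, ytyccm, ytyccmcmt, ytyccmtmy, ytyccmtycm, ytycctmcct, ytyccy, ytyccycy, ytyccym, ytyccytty, ytyccyy): 30 nodes
Sum: 58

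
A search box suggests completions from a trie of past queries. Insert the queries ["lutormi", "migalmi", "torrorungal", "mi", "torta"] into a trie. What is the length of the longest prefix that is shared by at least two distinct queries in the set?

Equivalently: take the maximum, over all pairs, of their longest common prefix length.
"torrorungal" and "torta" agree on "tor" (3 characters) before diverging; nothing deeper is shared.
Longest shared-prefix length: 3

3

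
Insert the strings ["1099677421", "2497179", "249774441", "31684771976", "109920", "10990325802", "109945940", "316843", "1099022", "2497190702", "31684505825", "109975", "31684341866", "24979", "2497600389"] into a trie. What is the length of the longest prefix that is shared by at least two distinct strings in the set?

6

Look for the deepest trie node that still has at least two words in its subtree.
e.g. "316843" and "31684341866" share the prefix "316843" of length 6; no pair shares a longer one.
Longest shared-prefix length: 6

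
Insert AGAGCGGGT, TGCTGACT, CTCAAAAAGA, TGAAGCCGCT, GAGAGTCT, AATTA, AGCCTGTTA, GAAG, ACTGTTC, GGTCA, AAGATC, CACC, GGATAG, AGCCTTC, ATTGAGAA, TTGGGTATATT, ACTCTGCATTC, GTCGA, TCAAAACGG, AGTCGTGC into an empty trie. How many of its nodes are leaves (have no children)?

A leaf is a node with no children — equivalently, the end of a word that is not a proper prefix of any other stored word.
Those words: "AAGATC", "AATTA", "ACTCTGCATTC", "ACTGTTC", "AGAGCGGGT", "AGCCTGTTA", "AGCCTTC", "AGTCGTGC", "ATTGAGAA", "CACC", "CTCAAAAAGA", "GAAG", "GAGAGTCT", "GGATAG", "GGTCA", "GTCGA", "TCAAAACGG", "TGAAGCCGCT", "TGCTGACT", "TTGGGTATATT"
Leaf count: 20

20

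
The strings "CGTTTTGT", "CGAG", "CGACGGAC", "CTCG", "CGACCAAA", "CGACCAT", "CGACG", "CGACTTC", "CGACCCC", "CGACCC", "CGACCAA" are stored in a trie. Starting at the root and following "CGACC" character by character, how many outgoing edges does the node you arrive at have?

The children of the "CGACC" node are the distinct next characters among strings starting with "CGACC".
Characters that immediately follow "CGACC" among the stored strings: {A, C}.
That node has 2 child edges.

2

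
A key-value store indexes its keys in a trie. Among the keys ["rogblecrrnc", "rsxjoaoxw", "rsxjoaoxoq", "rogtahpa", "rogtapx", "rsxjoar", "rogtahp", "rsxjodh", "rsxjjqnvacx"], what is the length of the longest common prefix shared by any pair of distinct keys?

Equivalently: take the maximum, over all pairs, of their longest common prefix length.
e.g. "rsxjoaoxoq" and "rsxjoaoxw" share the prefix "rsxjoaox" of length 8; no pair shares a longer one.
Longest shared-prefix length: 8

8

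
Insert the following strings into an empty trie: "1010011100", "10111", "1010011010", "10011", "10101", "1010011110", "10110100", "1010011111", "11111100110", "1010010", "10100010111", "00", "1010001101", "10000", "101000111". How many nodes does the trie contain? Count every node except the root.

51

Count nodes per top-level branch (shared prefixes stored once):
  '0'-branch (00): 2 nodes
  '1'-branch (10000, 10011, 10100010111, 1010001101, 101000111, 1010010, 1010011010, 1010011100, 1010011110, 1010011111, 10101, 10110100, 10111, 11111100110): 49 nodes
Sum: 51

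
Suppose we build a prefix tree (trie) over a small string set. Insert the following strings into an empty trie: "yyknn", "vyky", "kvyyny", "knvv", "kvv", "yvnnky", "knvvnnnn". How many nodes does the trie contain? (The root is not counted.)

28

For each word, the new-node count is its length minus the longest prefix already in the trie:
  "yyknn" → 5 new (y, y, k, n, n)
  "vyky" → 4 new (v, y, k, y)
  "kvyyny" → 6 new (k, v, y, y, n, y)
  "knvv" → prefix "k" already present; 3 new (n, v, v)
  "kvv" → prefix "kv" already present; 1 new (v)
  "yvnnky" → prefix "y" already present; 5 new (v, n, n, k, y)
  "knvvnnnn" → prefix "knvv" already present; 4 new (n, n, n, n)
Total nodes = 5 + 4 + 6 + 3 + 1 + 5 + 4 = 28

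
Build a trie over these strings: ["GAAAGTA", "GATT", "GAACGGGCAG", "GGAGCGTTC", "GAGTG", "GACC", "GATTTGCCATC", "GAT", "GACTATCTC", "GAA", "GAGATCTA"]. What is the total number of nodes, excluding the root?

47

For each word, the new-node count is its length minus the longest prefix already in the trie:
  "GAAAGTA" → 7 new (G, A, A, A, G, T, A)
  "GATT" → prefix "GA" already present; 2 new (T, T)
  "GAACGGGCAG" → prefix "GAA" already present; 7 new (C, G, G, G, C, A, G)
  "GGAGCGTTC" → prefix "G" already present; 8 new (G, A, G, C, G, T, T, C)
  "GAGTG" → prefix "GA" already present; 3 new (G, T, G)
  "GACC" → prefix "GA" already present; 2 new (C, C)
  "GATTTGCCATC" → prefix "GATT" already present; 7 new (T, G, C, C, A, T, C)
  "GAT" → prefix "GAT" already present; 0 new (none)
  "GACTATCTC" → prefix "GAC" already present; 6 new (T, A, T, C, T, C)
  "GAA" → prefix "GAA" already present; 0 new (none)
  "GAGATCTA" → prefix "GAG" already present; 5 new (A, T, C, T, A)
Total nodes = 7 + 2 + 7 + 8 + 3 + 2 + 7 + 0 + 6 + 0 + 5 = 47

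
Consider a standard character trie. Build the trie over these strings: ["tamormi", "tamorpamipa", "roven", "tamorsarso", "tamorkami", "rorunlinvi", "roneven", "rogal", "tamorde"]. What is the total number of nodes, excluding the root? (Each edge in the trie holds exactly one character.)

For each word, the new-node count is its length minus the longest prefix already in the trie:
  "tamormi" → 7 new (t, a, m, o, r, m, i)
  "tamorpamipa" → prefix "tamor" already present; 6 new (p, a, m, i, p, a)
  "roven" → 5 new (r, o, v, e, n)
  "tamorsarso" → prefix "tamor" already present; 5 new (s, a, r, s, o)
  "tamorkami" → prefix "tamor" already present; 4 new (k, a, m, i)
  "rorunlinvi" → prefix "ro" already present; 8 new (r, u, n, l, i, n, v, i)
  "roneven" → prefix "ro" already present; 5 new (n, e, v, e, n)
  "rogal" → prefix "ro" already present; 3 new (g, a, l)
  "tamorde" → prefix "tamor" already present; 2 new (d, e)
Total nodes = 7 + 6 + 5 + 5 + 4 + 8 + 5 + 3 + 2 = 45

45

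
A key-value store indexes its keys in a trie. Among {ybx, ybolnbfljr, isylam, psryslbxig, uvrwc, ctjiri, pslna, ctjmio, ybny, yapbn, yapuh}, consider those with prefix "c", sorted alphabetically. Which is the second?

ctjmio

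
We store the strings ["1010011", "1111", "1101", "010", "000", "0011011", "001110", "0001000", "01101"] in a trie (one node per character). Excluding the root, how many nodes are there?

31

Insert word by word; a character creates a node only if that edge doesn't already exist:
  "1010011" → 7 new (1, 0, 1, 0, 0, 1, 1)
  "1111" → prefix "1" already present; 3 new (1, 1, 1)
  "1101" → prefix "11" already present; 2 new (0, 1)
  "010" → 3 new (0, 1, 0)
  "000" → prefix "0" already present; 2 new (0, 0)
  "0011011" → prefix "00" already present; 5 new (1, 1, 0, 1, 1)
  "001110" → prefix "0011" already present; 2 new (1, 0)
  "0001000" → prefix "000" already present; 4 new (1, 0, 0, 0)
  "01101" → prefix "01" already present; 3 new (1, 0, 1)
Total nodes = 7 + 3 + 2 + 3 + 2 + 5 + 2 + 4 + 3 = 31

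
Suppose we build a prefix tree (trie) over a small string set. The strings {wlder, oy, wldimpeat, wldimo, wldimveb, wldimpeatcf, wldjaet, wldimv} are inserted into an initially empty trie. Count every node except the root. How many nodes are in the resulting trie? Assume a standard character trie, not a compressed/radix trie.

23

Trace insertions, counting only characters that open a new branch:
  "wlder" → 5 new (w, l, d, e, r)
  "oy" → 2 new (o, y)
  "wldimpeat" → prefix "wld" already present; 6 new (i, m, p, e, a, t)
  "wldimo" → prefix "wldim" already present; 1 new (o)
  "wldimveb" → prefix "wldim" already present; 3 new (v, e, b)
  "wldimpeatcf" → prefix "wldimpeat" already present; 2 new (c, f)
  "wldjaet" → prefix "wld" already present; 4 new (j, a, e, t)
  "wldimv" → prefix "wldimv" already present; 0 new (none)
Total nodes = 5 + 2 + 6 + 1 + 3 + 2 + 4 + 0 = 23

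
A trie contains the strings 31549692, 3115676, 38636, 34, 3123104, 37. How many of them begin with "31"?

Walk to "31"; the words in its subtree are exactly those with that prefix.
Matches: "3115676", "3123104", "31549692"
Count: 3

3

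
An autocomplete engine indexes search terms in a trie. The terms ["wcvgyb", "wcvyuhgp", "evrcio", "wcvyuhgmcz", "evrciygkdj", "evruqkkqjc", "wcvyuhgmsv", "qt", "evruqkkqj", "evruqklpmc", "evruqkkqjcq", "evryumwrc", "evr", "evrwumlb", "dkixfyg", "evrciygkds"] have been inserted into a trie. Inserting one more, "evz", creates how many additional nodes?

1

"ev" is already a path in the trie; the remaining "z" must be added.
So 3 − 2 = 1 new nodes.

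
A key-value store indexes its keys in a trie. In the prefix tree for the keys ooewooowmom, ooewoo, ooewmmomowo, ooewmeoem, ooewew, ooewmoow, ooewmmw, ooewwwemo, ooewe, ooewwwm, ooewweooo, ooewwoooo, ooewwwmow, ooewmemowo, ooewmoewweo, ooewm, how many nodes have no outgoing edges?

A leaf is a node with no children — equivalently, the end of a word that is not a proper prefix of any other stored word.
Those words: "ooewew", "ooewmemowo", "ooewmeoem", "ooewmmomowo", "ooewmmw", "ooewmoewweo", "ooewmoow", "ooewooowmom", "ooewweooo", "ooewwoooo", "ooewwwemo", "ooewwwmow"
Leaf count: 12

12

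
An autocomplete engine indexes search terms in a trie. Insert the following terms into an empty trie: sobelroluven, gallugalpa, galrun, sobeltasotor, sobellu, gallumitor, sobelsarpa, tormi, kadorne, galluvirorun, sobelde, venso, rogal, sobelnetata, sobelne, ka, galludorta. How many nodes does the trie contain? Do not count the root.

Trace insertions, counting only characters that open a new branch:
  "sobelroluven" → 12 new (s, o, b, e, l, r, o, l, u, v, e, n)
  "gallugalpa" → 10 new (g, a, l, l, u, g, a, l, p, a)
  "galrun" → prefix "gal" already present; 3 new (r, u, n)
  "sobeltasotor" → prefix "sobel" already present; 7 new (t, a, s, o, t, o, r)
  "sobellu" → prefix "sobel" already present; 2 new (l, u)
  "gallumitor" → prefix "gallu" already present; 5 new (m, i, t, o, r)
  "sobelsarpa" → prefix "sobel" already present; 5 new (s, a, r, p, a)
  "tormi" → 5 new (t, o, r, m, i)
  "kadorne" → 7 new (k, a, d, o, r, n, e)
  "galluvirorun" → prefix "gallu" already present; 7 new (v, i, r, o, r, u, n)
  "sobelde" → prefix "sobel" already present; 2 new (d, e)
  "venso" → 5 new (v, e, n, s, o)
  "rogal" → 5 new (r, o, g, a, l)
  "sobelnetata" → prefix "sobel" already present; 6 new (n, e, t, a, t, a)
  "sobelne" → prefix "sobelne" already present; 0 new (none)
  "ka" → prefix "ka" already present; 0 new (none)
  "galludorta" → prefix "gallu" already present; 5 new (d, o, r, t, a)
Total nodes = 12 + 10 + 3 + 7 + 2 + 5 + 5 + 5 + 7 + 7 + 2 + 5 + 5 + 6 + 0 + 0 + 5 = 86

86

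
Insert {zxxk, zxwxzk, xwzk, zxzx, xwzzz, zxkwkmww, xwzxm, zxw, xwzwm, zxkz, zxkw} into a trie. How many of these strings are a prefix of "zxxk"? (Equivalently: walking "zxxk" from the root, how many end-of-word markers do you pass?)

1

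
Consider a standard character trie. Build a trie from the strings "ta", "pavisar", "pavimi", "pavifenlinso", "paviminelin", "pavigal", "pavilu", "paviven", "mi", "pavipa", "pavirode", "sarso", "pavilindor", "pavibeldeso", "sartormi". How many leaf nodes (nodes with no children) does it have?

A leaf is a node with no children — equivalently, the end of a word that is not a proper prefix of any other stored word.
Those words: "mi", "pavibeldeso", "pavifenlinso", "pavigal", "pavilindor", "pavilu", "paviminelin", "pavipa", "pavirode", "pavisar", "paviven", "sarso", "sartormi", "ta"
Leaf count: 14

14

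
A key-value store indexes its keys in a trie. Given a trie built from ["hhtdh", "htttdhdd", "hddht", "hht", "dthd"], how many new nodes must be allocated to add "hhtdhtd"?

The longest prefix of "hhtdhtd" already in the trie is "hhtdh" (length 5).
Each of the 2 remaining characters creates one node.

2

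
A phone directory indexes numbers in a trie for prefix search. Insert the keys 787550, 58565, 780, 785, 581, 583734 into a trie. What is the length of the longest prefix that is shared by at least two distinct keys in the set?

2

Equivalently: take the maximum, over all pairs, of their longest common prefix length.
e.g. "581" and "583734" share the prefix "58" of length 2; no pair shares a longer one.
Longest shared-prefix length: 2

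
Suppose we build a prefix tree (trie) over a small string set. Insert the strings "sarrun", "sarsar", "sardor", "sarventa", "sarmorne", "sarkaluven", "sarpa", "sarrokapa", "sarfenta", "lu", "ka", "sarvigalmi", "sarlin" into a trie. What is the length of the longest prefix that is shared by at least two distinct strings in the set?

4

The deepest shared node is where two words last agree before diverging.
e.g. "sarrokapa" and "sarrun" share the prefix "sarr" of length 4; no pair shares a longer one.
Longest shared-prefix length: 4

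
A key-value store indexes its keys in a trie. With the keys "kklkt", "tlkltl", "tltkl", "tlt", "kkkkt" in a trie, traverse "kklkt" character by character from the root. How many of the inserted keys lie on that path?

1

Traverse "kklkt" character by character; count nodes along the way that are marked as word ends.
Prefixes of the query that are stored words: "kklkt"
Count: 1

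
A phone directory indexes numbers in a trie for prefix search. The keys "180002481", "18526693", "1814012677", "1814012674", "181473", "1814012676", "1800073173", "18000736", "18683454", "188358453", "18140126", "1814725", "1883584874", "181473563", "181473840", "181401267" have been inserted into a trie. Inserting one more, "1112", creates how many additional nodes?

3

The longest prefix of "1112" already in the trie is "1" (length 1).
So 4 − 1 = 3 new nodes.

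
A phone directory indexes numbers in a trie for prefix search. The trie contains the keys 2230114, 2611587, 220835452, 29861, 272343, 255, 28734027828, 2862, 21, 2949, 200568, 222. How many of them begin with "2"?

12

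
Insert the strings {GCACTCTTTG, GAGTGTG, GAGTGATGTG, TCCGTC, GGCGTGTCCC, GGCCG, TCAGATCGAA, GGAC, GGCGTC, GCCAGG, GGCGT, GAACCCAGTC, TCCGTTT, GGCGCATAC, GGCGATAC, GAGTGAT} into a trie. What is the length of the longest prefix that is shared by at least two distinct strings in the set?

7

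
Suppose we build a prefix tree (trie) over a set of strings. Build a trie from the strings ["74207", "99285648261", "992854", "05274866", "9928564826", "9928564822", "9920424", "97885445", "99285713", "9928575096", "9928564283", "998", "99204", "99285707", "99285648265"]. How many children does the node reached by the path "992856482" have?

The children of the "992856482" node are the distinct next characters among strings starting with "992856482".
Distinct next characters after "992856482": 2, 6.
That node has 2 child edges.

2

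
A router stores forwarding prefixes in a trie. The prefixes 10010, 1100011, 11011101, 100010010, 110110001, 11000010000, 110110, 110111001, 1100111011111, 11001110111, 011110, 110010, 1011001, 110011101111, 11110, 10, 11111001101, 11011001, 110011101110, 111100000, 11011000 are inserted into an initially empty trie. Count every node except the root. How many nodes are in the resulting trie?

71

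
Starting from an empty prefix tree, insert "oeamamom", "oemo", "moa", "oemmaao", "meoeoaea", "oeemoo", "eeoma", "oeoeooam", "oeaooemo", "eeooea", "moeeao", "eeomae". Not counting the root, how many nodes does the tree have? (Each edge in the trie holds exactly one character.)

Trace insertions, counting only characters that open a new branch:
  "oeamamom" → 8 new (o, e, a, m, a, m, o, m)
  "oemo" → prefix "oe" already present; 2 new (m, o)
  "moa" → 3 new (m, o, a)
  "oemmaao" → prefix "oem" already present; 4 new (m, a, a, o)
  "meoeoaea" → prefix "m" already present; 7 new (e, o, e, o, a, e, a)
  "oeemoo" → prefix "oe" already present; 4 new (e, m, o, o)
  "eeoma" → 5 new (e, e, o, m, a)
  "oeoeooam" → prefix "oe" already present; 6 new (o, e, o, o, a, m)
  "oeaooemo" → prefix "oea" already present; 5 new (o, o, e, m, o)
  "eeooea" → prefix "eeo" already present; 3 new (o, e, a)
  "moeeao" → prefix "mo" already present; 4 new (e, e, a, o)
  "eeomae" → prefix "eeoma" already present; 1 new (e)
Total nodes = 8 + 2 + 3 + 4 + 7 + 4 + 5 + 6 + 5 + 3 + 4 + 1 = 52

52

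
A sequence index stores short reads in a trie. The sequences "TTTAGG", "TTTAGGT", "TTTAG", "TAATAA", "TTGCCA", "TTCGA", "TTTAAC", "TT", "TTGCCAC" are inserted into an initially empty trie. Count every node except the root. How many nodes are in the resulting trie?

Count nodes per top-level branch (shared prefixes stored once):
  'T'-branch (TAATAA, TT, TTCGA, TTGCCA, TTGCCAC, TTTAAC, TTTAG, TTTAGG, TTTAGGT): 22 nodes
Sum: 22

22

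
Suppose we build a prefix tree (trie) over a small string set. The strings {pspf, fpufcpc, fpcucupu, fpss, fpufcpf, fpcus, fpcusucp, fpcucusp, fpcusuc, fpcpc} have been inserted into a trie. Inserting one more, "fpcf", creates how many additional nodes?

"fpc" is already a path in the trie; the remaining "f" must be added.
New nodes needed: |"fpcf"| − 3 = 4 − 3 = 1.

1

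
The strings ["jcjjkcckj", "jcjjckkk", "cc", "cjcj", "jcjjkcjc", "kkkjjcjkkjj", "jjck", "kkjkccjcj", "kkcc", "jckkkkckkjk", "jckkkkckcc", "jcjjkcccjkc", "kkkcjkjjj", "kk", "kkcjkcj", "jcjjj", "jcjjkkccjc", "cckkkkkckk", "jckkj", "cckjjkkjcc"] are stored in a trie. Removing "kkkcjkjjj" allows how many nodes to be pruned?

6

A node on "kkkcjkjjj"'s path can go only if nothing else ends at it or branches off below it.
The suffix "cjkjjj" (6 nodes) is used only by "kkkcjkjjj"; the node for "kkk" still has the child "j", so pruning stops there.
Nodes removed: 6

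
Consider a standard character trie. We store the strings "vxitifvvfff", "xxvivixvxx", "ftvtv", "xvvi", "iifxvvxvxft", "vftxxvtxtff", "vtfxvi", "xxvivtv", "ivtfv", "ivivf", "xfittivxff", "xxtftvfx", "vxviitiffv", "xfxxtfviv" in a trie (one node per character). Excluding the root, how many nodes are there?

94

Insert word by word; a character creates a node only if that edge doesn't already exist:
  "vxitifvvfff" → 11 new (v, x, i, t, i, f, v, v, f, f, f)
  "xxvivixvxx" → 10 new (x, x, v, i, v, i, x, v, x, x)
  "ftvtv" → 5 new (f, t, v, t, v)
  "xvvi" → prefix "x" already present; 3 new (v, v, i)
  "iifxvvxvxft" → 11 new (i, i, f, x, v, v, x, v, x, f, t)
  "vftxxvtxtff" → prefix "v" already present; 10 new (f, t, x, x, v, t, x, t, f, f)
  "vtfxvi" → prefix "v" already present; 5 new (t, f, x, v, i)
  "xxvivtv" → prefix "xxviv" already present; 2 new (t, v)
  "ivtfv" → prefix "i" already present; 4 new (v, t, f, v)
  "ivivf" → prefix "iv" already present; 3 new (i, v, f)
  "xfittivxff" → prefix "x" already present; 9 new (f, i, t, t, i, v, x, f, f)
  "xxtftvfx" → prefix "xx" already present; 6 new (t, f, t, v, f, x)
  "vxviitiffv" → prefix "vx" already present; 8 new (v, i, i, t, i, f, f, v)
  "xfxxtfviv" → prefix "xf" already present; 7 new (x, x, t, f, v, i, v)
Total nodes = 11 + 10 + 5 + 3 + 11 + 10 + 5 + 2 + 4 + 3 + 9 + 6 + 8 + 7 = 94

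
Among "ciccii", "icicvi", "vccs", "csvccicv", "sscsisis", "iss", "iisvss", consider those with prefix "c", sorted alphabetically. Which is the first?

ciccii

Filter for "c…" and sort: "ciccii", "csvccicv"
Position 1: ciccii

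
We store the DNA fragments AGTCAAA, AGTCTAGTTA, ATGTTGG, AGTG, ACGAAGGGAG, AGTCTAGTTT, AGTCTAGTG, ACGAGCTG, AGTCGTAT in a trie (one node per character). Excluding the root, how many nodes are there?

39

Trace insertions, counting only characters that open a new branch:
  "AGTCAAA" → 7 new (A, G, T, C, A, A, A)
  "AGTCTAGTTA" → prefix "AGTC" already present; 6 new (T, A, G, T, T, A)
  "ATGTTGG" → prefix "A" already present; 6 new (T, G, T, T, G, G)
  "AGTG" → prefix "AGT" already present; 1 new (G)
  "ACGAAGGGAG" → prefix "A" already present; 9 new (C, G, A, A, G, G, G, A, G)
  "AGTCTAGTTT" → prefix "AGTCTAGTT" already present; 1 new (T)
  "AGTCTAGTG" → prefix "AGTCTAGT" already present; 1 new (G)
  "ACGAGCTG" → prefix "ACGA" already present; 4 new (G, C, T, G)
  "AGTCGTAT" → prefix "AGTC" already present; 4 new (G, T, A, T)
Total nodes = 7 + 6 + 6 + 1 + 9 + 1 + 1 + 4 + 4 = 39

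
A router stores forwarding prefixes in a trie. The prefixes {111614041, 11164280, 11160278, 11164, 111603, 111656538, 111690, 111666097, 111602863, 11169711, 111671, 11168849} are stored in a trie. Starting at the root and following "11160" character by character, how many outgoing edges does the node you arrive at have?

The children of the "11160" node are the distinct next characters among strings starting with "11160".
Characters that immediately follow "11160" among the stored strings: {2, 3}.
That node has 2 child edges.

2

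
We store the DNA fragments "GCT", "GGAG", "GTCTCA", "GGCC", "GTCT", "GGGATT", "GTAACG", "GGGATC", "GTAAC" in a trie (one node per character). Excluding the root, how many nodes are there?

22

Count nodes per top-level branch (shared prefixes stored once):
  'G'-branch (GCT, GGAG, GGCC, GGGATC, GGGATT, GTAAC, GTAACG, GTCT, GTCTCA): 22 nodes
Sum: 22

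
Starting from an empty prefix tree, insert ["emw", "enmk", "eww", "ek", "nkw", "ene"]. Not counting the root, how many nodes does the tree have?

13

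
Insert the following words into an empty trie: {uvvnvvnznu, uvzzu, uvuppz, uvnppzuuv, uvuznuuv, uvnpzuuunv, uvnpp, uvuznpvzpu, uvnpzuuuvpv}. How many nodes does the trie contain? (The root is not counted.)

43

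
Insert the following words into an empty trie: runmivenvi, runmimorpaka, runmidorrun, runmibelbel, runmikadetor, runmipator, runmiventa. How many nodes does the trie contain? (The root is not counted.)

Insert word by word; a character creates a node only if that edge doesn't already exist:
  "runmivenvi" → 10 new (r, u, n, m, i, v, e, n, v, i)
  "runmimorpaka" → prefix "runmi" already present; 7 new (m, o, r, p, a, k, a)
  "runmidorrun" → prefix "runmi" already present; 6 new (d, o, r, r, u, n)
  "runmibelbel" → prefix "runmi" already present; 6 new (b, e, l, b, e, l)
  "runmikadetor" → prefix "runmi" already present; 7 new (k, a, d, e, t, o, r)
  "runmipator" → prefix "runmi" already present; 5 new (p, a, t, o, r)
  "runmiventa" → prefix "runmiven" already present; 2 new (t, a)
Total nodes = 10 + 7 + 6 + 6 + 7 + 5 + 2 = 43

43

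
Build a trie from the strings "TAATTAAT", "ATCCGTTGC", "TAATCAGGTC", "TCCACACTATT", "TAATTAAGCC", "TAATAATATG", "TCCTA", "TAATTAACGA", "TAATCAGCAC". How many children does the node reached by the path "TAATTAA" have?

3

Follow the path "TAATTAA" to its node, then look at its outgoing edges.
Characters that immediately follow "TAATTAA" among the stored strings: {C, G, T}.
That node has 3 child edges.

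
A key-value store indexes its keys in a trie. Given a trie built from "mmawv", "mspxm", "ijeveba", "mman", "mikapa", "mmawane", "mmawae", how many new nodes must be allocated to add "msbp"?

The longest prefix of "msbp" already in the trie is "ms" (length 2).
So 4 − 2 = 2 new nodes.

2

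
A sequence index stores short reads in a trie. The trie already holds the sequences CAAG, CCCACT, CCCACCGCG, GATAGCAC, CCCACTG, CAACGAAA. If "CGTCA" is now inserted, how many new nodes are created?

4

"C" is already a path in the trie; the remaining "GTCA" must be added.
New nodes needed: |"CGTCA"| − 1 = 5 − 1 = 4.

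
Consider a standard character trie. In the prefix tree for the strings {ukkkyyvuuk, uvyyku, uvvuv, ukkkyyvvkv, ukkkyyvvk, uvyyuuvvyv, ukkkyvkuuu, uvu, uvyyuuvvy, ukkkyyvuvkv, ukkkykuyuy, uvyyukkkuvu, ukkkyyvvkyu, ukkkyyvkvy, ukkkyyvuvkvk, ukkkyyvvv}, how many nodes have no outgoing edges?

A leaf is a node with no children — equivalently, the end of a word that is not a proper prefix of any other stored word.
Those words: "ukkkykuyuy", "ukkkyvkuuu", "ukkkyyvkvy", "ukkkyyvuuk", "ukkkyyvuvkvk", "ukkkyyvvkv", "ukkkyyvvkyu", "ukkkyyvvv", "uvu", "uvvuv", "uvyyku", "uvyyukkkuvu", "uvyyuuvvyv"
Leaf count: 13

13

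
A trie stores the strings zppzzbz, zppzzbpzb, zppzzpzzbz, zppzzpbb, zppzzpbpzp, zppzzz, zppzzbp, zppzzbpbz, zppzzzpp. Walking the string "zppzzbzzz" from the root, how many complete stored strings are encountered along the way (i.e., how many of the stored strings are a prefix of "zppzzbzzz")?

Walk "zppzzbzzz" from the root; an end-of-word marker is hit whenever a stored word is a prefix of "zppzzbzzz".
Prefixes of the query that are stored words: "zppzzbz"
Count: 1

1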